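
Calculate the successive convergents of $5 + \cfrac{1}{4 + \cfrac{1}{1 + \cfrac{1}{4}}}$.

Using the convergent recurrence p_i = a_i*p_{i-1} + p_{i-2}, q_i = a_i*q_{i-1} + q_{i-2} with p_{-2}=0, p_{-1}=1, q_{-2}=1, q_{-1}=0:
  i=0: a_0=5, p_0 = 5*1 + 0 = 5, q_0 = 5*0 + 1 = 1.
  i=1: a_1=4, p_1 = 4*5 + 1 = 21, q_1 = 4*1 + 0 = 4.
  i=2: a_2=1, p_2 = 1*21 + 5 = 26, q_2 = 1*4 + 1 = 5.
  i=3: a_3=4, p_3 = 4*26 + 21 = 125, q_3 = 4*5 + 4 = 24.

5/1, 21/4, 26/5, 125/24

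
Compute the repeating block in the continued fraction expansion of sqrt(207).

[14; (2, 1, 1, 2, 1, 1, 2, 28)]

Write x_i = (sqrt(207) + m_i)/d_i with (m_0, d_0) = (0, 1). a_0 = floor(sqrt(207)) = 14, since 14^2 = 196 <= 207 < 225 = 15^2.
Iterate m_{i+1} = d_i*a_i - m_i, d_{i+1} = (207 - m_{i+1}^2)/d_i, a_{i+1} = floor((a_0 + m_{i+1})/d_{i+1}):
  m_1 = 1*14 - 0 = 14, d_1 = (207 - 14^2)/1 = 11/1 = 11, a_1 = floor((14 + 14)/11) = 2.
  m_2 = 11*2 - 14 = 8, d_2 = (207 - 8^2)/11 = 143/11 = 13, a_2 = floor((14 + 8)/13) = 1.
  m_3 = 13*1 - 8 = 5, d_3 = (207 - 5^2)/13 = 182/13 = 14, a_3 = floor((14 + 5)/14) = 1.
  m_4 = 14*1 - 5 = 9, d_4 = (207 - 9^2)/14 = 126/14 = 9, a_4 = floor((14 + 9)/9) = 2.
  m_5 = 9*2 - 9 = 9, d_5 = (207 - 9^2)/9 = 126/9 = 14, a_5 = floor((14 + 9)/14) = 1.
  m_6 = 14*1 - 9 = 5, d_6 = (207 - 5^2)/14 = 182/14 = 13, a_6 = floor((14 + 5)/13) = 1.
  m_7 = 13*1 - 5 = 8, d_7 = (207 - 8^2)/13 = 143/13 = 11, a_7 = floor((14 + 8)/11) = 2.
  m_8 = 11*2 - 8 = 14, d_8 = (207 - 14^2)/11 = 11/11 = 1, a_8 = floor((14 + 14)/1) = 28.
  m_9 = 1*28 - 14 = 14, d_9 = (207 - 14^2)/1 = 11/1 = 11: (m_9, d_9) = (m_1, d_1) = (14, 11), so from here the quotients repeat a_1, ..., a_8; the period length is 8.
Hence the expansion of sqrt(207) is a_0 = 14 followed by the repeating block 2, 1, 1, 2, 1, 1, 2, 28 (period 8).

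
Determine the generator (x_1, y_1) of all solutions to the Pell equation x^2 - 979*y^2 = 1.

First expand sqrt(979) as a continued fraction. With x_i = (sqrt(979) + m_i)/d_i and (m_0, d_0) = (0, 1): a_0 = floor(sqrt(979)) = 31, since 31^2 = 961 <= 979 < 1024 = 32^2.
Iterate m_{i+1} = d_i*a_i - m_i, d_{i+1} = (979 - m_{i+1}^2)/d_i, a_{i+1} = floor((a_0 + m_{i+1})/d_{i+1}):
  m_1 = 1*31 - 0 = 31, d_1 = (979 - 31^2)/1 = 18/1 = 18, a_1 = floor((31 + 31)/18) = 3.
  m_2 = 18*3 - 31 = 23, d_2 = (979 - 23^2)/18 = 450/18 = 25, a_2 = floor((31 + 23)/25) = 2.
  m_3 = 25*2 - 23 = 27, d_3 = (979 - 27^2)/25 = 250/25 = 10, a_3 = floor((31 + 27)/10) = 5.
  m_4 = 10*5 - 27 = 23, d_4 = (979 - 23^2)/10 = 450/10 = 45, a_4 = floor((31 + 23)/45) = 1.
  m_5 = 45*1 - 23 = 22, d_5 = (979 - 22^2)/45 = 495/45 = 11, a_5 = floor((31 + 22)/11) = 4.
  m_6 = 11*4 - 22 = 22, d_6 = (979 - 22^2)/11 = 495/11 = 45, a_6 = floor((31 + 22)/45) = 1.
  m_7 = 45*1 - 22 = 23, d_7 = (979 - 23^2)/45 = 450/45 = 10, a_7 = floor((31 + 23)/10) = 5.
  m_8 = 10*5 - 23 = 27, d_8 = (979 - 27^2)/10 = 250/10 = 25, a_8 = floor((31 + 27)/25) = 2.
  m_9 = 25*2 - 27 = 23, d_9 = (979 - 23^2)/25 = 450/25 = 18, a_9 = floor((31 + 23)/18) = 3.
  m_10 = 18*3 - 23 = 31, d_10 = (979 - 31^2)/18 = 18/18 = 1, a_10 = floor((31 + 31)/1) = 62.
  m_11 = 1*62 - 31 = 31, d_11 = (979 - 31^2)/1 = 18/1 = 18: (m_11, d_11) = (m_1, d_1) = (31, 18), so from here the quotients repeat a_1, ..., a_10; the period length is 10.
So sqrt(979) = [31; (3, 2, 5, 1, 4, 1, 5, 2, 3, 62)] with period length k = 10.
k is even, so the fundamental solution of x^2 - 979y^2 = 1 is (p_{k-1}, q_{k-1}) = (p_9, q_9); compute convergents through index 9.
Convergents (p_i = a_i*p_{i-1} + p_{i-2}, q_i = a_i*q_{i-1} + q_{i-2} with p_{-2}=0, p_{-1}=1, q_{-2}=1, q_{-1}=0):
  i=0: a_0=31, p_0 = 31*1 + 0 = 31, q_0 = 31*0 + 1 = 1.
  i=1: a_1=3, p_1 = 3*31 + 1 = 94, q_1 = 3*1 + 0 = 3.
  i=2: a_2=2, p_2 = 2*94 + 31 = 219, q_2 = 2*3 + 1 = 7.
  i=3: a_3=5, p_3 = 5*219 + 94 = 1189, q_3 = 5*7 + 3 = 38.
  i=4: a_4=1, p_4 = 1*1189 + 219 = 1408, q_4 = 1*38 + 7 = 45.
  i=5: a_5=4, p_5 = 4*1408 + 1189 = 6821, q_5 = 4*45 + 38 = 218.
  i=6: a_6=1, p_6 = 1*6821 + 1408 = 8229, q_6 = 1*218 + 45 = 263.
  i=7: a_7=5, p_7 = 5*8229 + 6821 = 47966, q_7 = 5*263 + 218 = 1533.
  i=8: a_8=2, p_8 = 2*47966 + 8229 = 104161, q_8 = 2*1533 + 263 = 3329.
  i=9: a_9=3, p_9 = 3*104161 + 47966 = 360449, q_9 = 3*3329 + 1533 = 11520.
Check: 360449^2 - 979*11520^2 = 129923481601 - 129923481600 = 1, so (x, y) = (360449, 11520) solves the equation, and by the theorem it is the least positive solution.

(x, y) = (360449, 11520)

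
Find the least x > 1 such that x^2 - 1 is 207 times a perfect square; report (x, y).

(x, y) = (1151, 80)

First expand sqrt(207) as a continued fraction. With x_i = (sqrt(207) + m_i)/d_i and (m_0, d_0) = (0, 1): a_0 = floor(sqrt(207)) = 14, since 14^2 = 196 <= 207 < 225 = 15^2.
Iterate m_{i+1} = d_i*a_i - m_i, d_{i+1} = (207 - m_{i+1}^2)/d_i, a_{i+1} = floor((a_0 + m_{i+1})/d_{i+1}):
  m_1 = 1*14 - 0 = 14, d_1 = (207 - 14^2)/1 = 11/1 = 11, a_1 = floor((14 + 14)/11) = 2.
  m_2 = 11*2 - 14 = 8, d_2 = (207 - 8^2)/11 = 143/11 = 13, a_2 = floor((14 + 8)/13) = 1.
  m_3 = 13*1 - 8 = 5, d_3 = (207 - 5^2)/13 = 182/13 = 14, a_3 = floor((14 + 5)/14) = 1.
  m_4 = 14*1 - 5 = 9, d_4 = (207 - 9^2)/14 = 126/14 = 9, a_4 = floor((14 + 9)/9) = 2.
  m_5 = 9*2 - 9 = 9, d_5 = (207 - 9^2)/9 = 126/9 = 14, a_5 = floor((14 + 9)/14) = 1.
  m_6 = 14*1 - 9 = 5, d_6 = (207 - 5^2)/14 = 182/14 = 13, a_6 = floor((14 + 5)/13) = 1.
  m_7 = 13*1 - 5 = 8, d_7 = (207 - 8^2)/13 = 143/13 = 11, a_7 = floor((14 + 8)/11) = 2.
  m_8 = 11*2 - 8 = 14, d_8 = (207 - 14^2)/11 = 11/11 = 1, a_8 = floor((14 + 14)/1) = 28.
  m_9 = 1*28 - 14 = 14, d_9 = (207 - 14^2)/1 = 11/1 = 11: (m_9, d_9) = (m_1, d_1) = (14, 11), so from here the quotients repeat a_1, ..., a_8; the period length is 8.
So sqrt(207) = [14; (2, 1, 1, 2, 1, 1, 2, 28)] with period length k = 8.
k is even, so the fundamental solution of x^2 - 207y^2 = 1 is (p_{k-1}, q_{k-1}) = (p_7, q_7); compute convergents through index 7.
Convergents (p_i = a_i*p_{i-1} + p_{i-2}, q_i = a_i*q_{i-1} + q_{i-2} with p_{-2}=0, p_{-1}=1, q_{-2}=1, q_{-1}=0):
  i=0: a_0=14, p_0 = 14*1 + 0 = 14, q_0 = 14*0 + 1 = 1.
  i=1: a_1=2, p_1 = 2*14 + 1 = 29, q_1 = 2*1 + 0 = 2.
  i=2: a_2=1, p_2 = 1*29 + 14 = 43, q_2 = 1*2 + 1 = 3.
  i=3: a_3=1, p_3 = 1*43 + 29 = 72, q_3 = 1*3 + 2 = 5.
  i=4: a_4=2, p_4 = 2*72 + 43 = 187, q_4 = 2*5 + 3 = 13.
  i=5: a_5=1, p_5 = 1*187 + 72 = 259, q_5 = 1*13 + 5 = 18.
  i=6: a_6=1, p_6 = 1*259 + 187 = 446, q_6 = 1*18 + 13 = 31.
  i=7: a_7=2, p_7 = 2*446 + 259 = 1151, q_7 = 2*31 + 18 = 80.
Check: 1151^2 - 207*80^2 = 1324801 - 1324800 = 1, so (x, y) = (1151, 80) solves the equation, and by the theorem it is the least positive solution.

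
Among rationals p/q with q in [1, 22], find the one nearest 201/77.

Expand x = 201/77 as a continued fraction with the Euclidean algorithm:
  201 = 2*77 + 47, so a_0 = 2.
  77 = 1*47 + 30, so a_1 = 1.
  47 = 1*30 + 17, so a_2 = 1.
  30 = 1*17 + 13, so a_3 = 1.
  17 = 1*13 + 4, so a_4 = 1.
  13 = 3*4 + 1, so a_5 = 3.
  4 = 4*1 + 0, so a_6 = 4.
so x = [2; 1, 1, 1, 1, 3, 4].
Convergents (p_i = a_i*p_{i-1} + p_{i-2}, q_i = a_i*q_{i-1} + q_{i-2} with p_{-2}=0, p_{-1}=1, q_{-2}=1, q_{-1}=0), until the denominator exceeds 22:
  i=0: a_0=2, p_0 = 2*1 + 0 = 2, q_0 = 2*0 + 1 = 1.
  i=1: a_1=1, p_1 = 1*2 + 1 = 3, q_1 = 1*1 + 0 = 1.
  i=2: a_2=1, p_2 = 1*3 + 2 = 5, q_2 = 1*1 + 1 = 2.
  i=3: a_3=1, p_3 = 1*5 + 3 = 8, q_3 = 1*2 + 1 = 3.
  i=4: a_4=1, p_4 = 1*8 + 5 = 13, q_4 = 1*3 + 2 = 5.
  i=5: a_5=3, p_5 = 3*13 + 8 = 47, q_5 = 3*5 + 3 = 18.
  i=6: a_6=4, p_6 = 4*47 + 13 = 201, q_6 = 4*18 + 5 = 77.
q_6 = 77 > 22, so the last convergent with denominator <= 22 is p_5/q_5 = 47/18.
The closest fraction with denominator <= 22 is either p_5/q_5 or the intermediate fraction (k*p_5 + p_4)/(k*q_5 + q_4) with the largest k >= 1 whose denominator stays <= 22; these approach x as k grows, and every other convergent or intermediate fraction in range is farther away.
Largest k: floor((22 - q_4)/q_5) = floor((22 - 5)/18) = 0.
Since k = 0, no intermediate fraction beyond p_5/q_5 has denominator <= 22, so the convergent 47/18 is the closest (its error is |201*18 - 47*77|/(77*18) = 1/1386).

47/18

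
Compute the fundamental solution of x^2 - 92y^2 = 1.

(x, y) = (1151, 120)

First expand sqrt(92) as a continued fraction. With x_i = (sqrt(92) + m_i)/d_i and (m_0, d_0) = (0, 1): a_0 = floor(sqrt(92)) = 9, since 9^2 = 81 <= 92 < 100 = 10^2.
Iterate m_{i+1} = d_i*a_i - m_i, d_{i+1} = (92 - m_{i+1}^2)/d_i, a_{i+1} = floor((a_0 + m_{i+1})/d_{i+1}):
  m_1 = 1*9 - 0 = 9, d_1 = (92 - 9^2)/1 = 11/1 = 11, a_1 = floor((9 + 9)/11) = 1.
  m_2 = 11*1 - 9 = 2, d_2 = (92 - 2^2)/11 = 88/11 = 8, a_2 = floor((9 + 2)/8) = 1.
  m_3 = 8*1 - 2 = 6, d_3 = (92 - 6^2)/8 = 56/8 = 7, a_3 = floor((9 + 6)/7) = 2.
  m_4 = 7*2 - 6 = 8, d_4 = (92 - 8^2)/7 = 28/7 = 4, a_4 = floor((9 + 8)/4) = 4.
  m_5 = 4*4 - 8 = 8, d_5 = (92 - 8^2)/4 = 28/4 = 7, a_5 = floor((9 + 8)/7) = 2.
  m_6 = 7*2 - 8 = 6, d_6 = (92 - 6^2)/7 = 56/7 = 8, a_6 = floor((9 + 6)/8) = 1.
  m_7 = 8*1 - 6 = 2, d_7 = (92 - 2^2)/8 = 88/8 = 11, a_7 = floor((9 + 2)/11) = 1.
  m_8 = 11*1 - 2 = 9, d_8 = (92 - 9^2)/11 = 11/11 = 1, a_8 = floor((9 + 9)/1) = 18.
  m_9 = 1*18 - 9 = 9, d_9 = (92 - 9^2)/1 = 11/1 = 11: (m_9, d_9) = (m_1, d_1) = (9, 11), so from here the quotients repeat a_1, ..., a_8; the period length is 8.
So sqrt(92) = [9; (1, 1, 2, 4, 2, 1, 1, 18)] with period length k = 8.
k is even, so the fundamental solution of x^2 - 92y^2 = 1 is (p_{k-1}, q_{k-1}) = (p_7, q_7); compute convergents through index 7.
Convergents (p_i = a_i*p_{i-1} + p_{i-2}, q_i = a_i*q_{i-1} + q_{i-2} with p_{-2}=0, p_{-1}=1, q_{-2}=1, q_{-1}=0):
  i=0: a_0=9, p_0 = 9*1 + 0 = 9, q_0 = 9*0 + 1 = 1.
  i=1: a_1=1, p_1 = 1*9 + 1 = 10, q_1 = 1*1 + 0 = 1.
  i=2: a_2=1, p_2 = 1*10 + 9 = 19, q_2 = 1*1 + 1 = 2.
  i=3: a_3=2, p_3 = 2*19 + 10 = 48, q_3 = 2*2 + 1 = 5.
  i=4: a_4=4, p_4 = 4*48 + 19 = 211, q_4 = 4*5 + 2 = 22.
  i=5: a_5=2, p_5 = 2*211 + 48 = 470, q_5 = 2*22 + 5 = 49.
  i=6: a_6=1, p_6 = 1*470 + 211 = 681, q_6 = 1*49 + 22 = 71.
  i=7: a_7=1, p_7 = 1*681 + 470 = 1151, q_7 = 1*71 + 49 = 120.
Check: 1151^2 - 92*120^2 = 1324801 - 1324800 = 1, so (x, y) = (1151, 120) solves the equation, and by the theorem it is the least positive solution.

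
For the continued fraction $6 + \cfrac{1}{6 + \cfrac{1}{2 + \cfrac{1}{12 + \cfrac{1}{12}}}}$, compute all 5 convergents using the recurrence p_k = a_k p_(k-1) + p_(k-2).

Using the convergent recurrence p_i = a_i*p_{i-1} + p_{i-2}, q_i = a_i*q_{i-1} + q_{i-2} with p_{-2}=0, p_{-1}=1, q_{-2}=1, q_{-1}=0:
  i=0: a_0=6, p_0 = 6*1 + 0 = 6, q_0 = 6*0 + 1 = 1.
  i=1: a_1=6, p_1 = 6*6 + 1 = 37, q_1 = 6*1 + 0 = 6.
  i=2: a_2=2, p_2 = 2*37 + 6 = 80, q_2 = 2*6 + 1 = 13.
  i=3: a_3=12, p_3 = 12*80 + 37 = 997, q_3 = 12*13 + 6 = 162.
  i=4: a_4=12, p_4 = 12*997 + 80 = 12044, q_4 = 12*162 + 13 = 1957.

6/1, 37/6, 80/13, 997/162, 12044/1957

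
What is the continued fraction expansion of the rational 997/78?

Run the Euclidean algorithm on 997 and 78; the successive quotients are the partial quotients a_0, a_1, ... (each step inverts the fractional part left over by the previous one):
  997 = 12*78 + 61, so a_0 = 12.
  78 = 1*61 + 17, so a_1 = 1.
  61 = 3*17 + 10, so a_2 = 3.
  17 = 1*10 + 7, so a_3 = 1.
  10 = 1*7 + 3, so a_4 = 1.
  7 = 2*3 + 1, so a_5 = 2.
  3 = 3*1 + 0, so a_6 = 3.
The remainder reaches 0 after 7 divisions, so the expansion has 7 partial quotients, read off in order.

[12; 1, 3, 1, 1, 2, 3]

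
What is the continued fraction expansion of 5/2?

Run the Euclidean algorithm on 5 and 2; the successive quotients are the partial quotients a_0, a_1, ... (each step inverts the fractional part left over by the previous one):
  5 = 2*2 + 1, so a_0 = 2.
  2 = 2*1 + 0, so a_1 = 2.
The remainder reaches 0 after 2 divisions, so the expansion has 2 partial quotients, read off in order.

[2; 2]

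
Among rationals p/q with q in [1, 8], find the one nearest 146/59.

Expand x = 146/59 as a continued fraction with the Euclidean algorithm:
  146 = 2*59 + 28, so a_0 = 2.
  59 = 2*28 + 3, so a_1 = 2.
  28 = 9*3 + 1, so a_2 = 9.
  3 = 3*1 + 0, so a_3 = 3.
so x = [2; 2, 9, 3].
Convergents (p_i = a_i*p_{i-1} + p_{i-2}, q_i = a_i*q_{i-1} + q_{i-2} with p_{-2}=0, p_{-1}=1, q_{-2}=1, q_{-1}=0), until the denominator exceeds 8:
  i=0: a_0=2, p_0 = 2*1 + 0 = 2, q_0 = 2*0 + 1 = 1.
  i=1: a_1=2, p_1 = 2*2 + 1 = 5, q_1 = 2*1 + 0 = 2.
  i=2: a_2=9, p_2 = 9*5 + 2 = 47, q_2 = 9*2 + 1 = 19.
q_2 = 19 > 8, so the last convergent with denominator <= 8 is p_1/q_1 = 5/2.
The closest fraction with denominator <= 8 is either p_1/q_1 or the intermediate fraction (k*p_1 + p_0)/(k*q_1 + q_0) with the largest k >= 1 whose denominator stays <= 8; these approach x as k grows, and every other convergent or intermediate fraction in range is farther away.
Largest k: floor((8 - q_0)/q_1) = floor((8 - 1)/2) = 3.
That gives (3*5 + 2)/(3*2 + 1) = 17/7.
Compare the errors: |x - 5/2| = |146*2 - 5*59|/(59*2) = 3/118, and |x - 17/7| = |146*7 - 17*59|/(59*7) = 19/413.
Cross-multiplying, 3*413 = 1239 < 2242 = 19*118, so 3/118 is smaller: the convergent 5/2 is closer to x than 17/7.

5/2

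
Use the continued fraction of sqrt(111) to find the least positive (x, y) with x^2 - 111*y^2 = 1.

(x, y) = (295, 28)

First expand sqrt(111) as a continued fraction. With x_i = (sqrt(111) + m_i)/d_i and (m_0, d_0) = (0, 1): a_0 = floor(sqrt(111)) = 10, since 10^2 = 100 <= 111 < 121 = 11^2.
Iterate m_{i+1} = d_i*a_i - m_i, d_{i+1} = (111 - m_{i+1}^2)/d_i, a_{i+1} = floor((a_0 + m_{i+1})/d_{i+1}):
  m_1 = 1*10 - 0 = 10, d_1 = (111 - 10^2)/1 = 11/1 = 11, a_1 = floor((10 + 10)/11) = 1.
  m_2 = 11*1 - 10 = 1, d_2 = (111 - 1^2)/11 = 110/11 = 10, a_2 = floor((10 + 1)/10) = 1.
  m_3 = 10*1 - 1 = 9, d_3 = (111 - 9^2)/10 = 30/10 = 3, a_3 = floor((10 + 9)/3) = 6.
  m_4 = 3*6 - 9 = 9, d_4 = (111 - 9^2)/3 = 30/3 = 10, a_4 = floor((10 + 9)/10) = 1.
  m_5 = 10*1 - 9 = 1, d_5 = (111 - 1^2)/10 = 110/10 = 11, a_5 = floor((10 + 1)/11) = 1.
  m_6 = 11*1 - 1 = 10, d_6 = (111 - 10^2)/11 = 11/11 = 1, a_6 = floor((10 + 10)/1) = 20.
  m_7 = 1*20 - 10 = 10, d_7 = (111 - 10^2)/1 = 11/1 = 11: (m_7, d_7) = (m_1, d_1) = (10, 11), so from here the quotients repeat a_1, ..., a_6; the period length is 6.
So sqrt(111) = [10; (1, 1, 6, 1, 1, 20)] with period length k = 6.
k is even, so the fundamental solution of x^2 - 111y^2 = 1 is (p_{k-1}, q_{k-1}) = (p_5, q_5); compute convergents through index 5.
Convergents (p_i = a_i*p_{i-1} + p_{i-2}, q_i = a_i*q_{i-1} + q_{i-2} with p_{-2}=0, p_{-1}=1, q_{-2}=1, q_{-1}=0):
  i=0: a_0=10, p_0 = 10*1 + 0 = 10, q_0 = 10*0 + 1 = 1.
  i=1: a_1=1, p_1 = 1*10 + 1 = 11, q_1 = 1*1 + 0 = 1.
  i=2: a_2=1, p_2 = 1*11 + 10 = 21, q_2 = 1*1 + 1 = 2.
  i=3: a_3=6, p_3 = 6*21 + 11 = 137, q_3 = 6*2 + 1 = 13.
  i=4: a_4=1, p_4 = 1*137 + 21 = 158, q_4 = 1*13 + 2 = 15.
  i=5: a_5=1, p_5 = 1*158 + 137 = 295, q_5 = 1*15 + 13 = 28.
Check: 295^2 - 111*28^2 = 87025 - 87024 = 1, so (x, y) = (295, 28) solves the equation, and by the theorem it is the least positive solution.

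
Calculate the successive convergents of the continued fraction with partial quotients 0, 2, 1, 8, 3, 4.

Using the convergent recurrence p_i = a_i*p_{i-1} + p_{i-2}, q_i = a_i*q_{i-1} + q_{i-2} with p_{-2}=0, p_{-1}=1, q_{-2}=1, q_{-1}=0:
  i=0: a_0=0, p_0 = 0*1 + 0 = 0, q_0 = 0*0 + 1 = 1.
  i=1: a_1=2, p_1 = 2*0 + 1 = 1, q_1 = 2*1 + 0 = 2.
  i=2: a_2=1, p_2 = 1*1 + 0 = 1, q_2 = 1*2 + 1 = 3.
  i=3: a_3=8, p_3 = 8*1 + 1 = 9, q_3 = 8*3 + 2 = 26.
  i=4: a_4=3, p_4 = 3*9 + 1 = 28, q_4 = 3*26 + 3 = 81.
  i=5: a_5=4, p_5 = 4*28 + 9 = 121, q_5 = 4*81 + 26 = 350.

0/1, 1/2, 1/3, 9/26, 28/81, 121/350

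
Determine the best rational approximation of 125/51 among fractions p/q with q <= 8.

17/7

Expand x = 125/51 as a continued fraction with the Euclidean algorithm:
  125 = 2*51 + 23, so a_0 = 2.
  51 = 2*23 + 5, so a_1 = 2.
  23 = 4*5 + 3, so a_2 = 4.
  5 = 1*3 + 2, so a_3 = 1.
  3 = 1*2 + 1, so a_4 = 1.
  2 = 2*1 + 0, so a_5 = 2.
so x = [2; 2, 4, 1, 1, 2].
Convergents (p_i = a_i*p_{i-1} + p_{i-2}, q_i = a_i*q_{i-1} + q_{i-2} with p_{-2}=0, p_{-1}=1, q_{-2}=1, q_{-1}=0), until the denominator exceeds 8:
  i=0: a_0=2, p_0 = 2*1 + 0 = 2, q_0 = 2*0 + 1 = 1.
  i=1: a_1=2, p_1 = 2*2 + 1 = 5, q_1 = 2*1 + 0 = 2.
  i=2: a_2=4, p_2 = 4*5 + 2 = 22, q_2 = 4*2 + 1 = 9.
q_2 = 9 > 8, so the last convergent with denominator <= 8 is p_1/q_1 = 5/2.
The closest fraction with denominator <= 8 is either p_1/q_1 or the intermediate fraction (k*p_1 + p_0)/(k*q_1 + q_0) with the largest k >= 1 whose denominator stays <= 8; these approach x as k grows, and every other convergent or intermediate fraction in range is farther away.
Largest k: floor((8 - q_0)/q_1) = floor((8 - 1)/2) = 3.
That gives (3*5 + 2)/(3*2 + 1) = 17/7.
Compare the errors: |x - 5/2| = |125*2 - 5*51|/(51*2) = 5/102, and |x - 17/7| = |125*7 - 17*51|/(51*7) = 8/357.
Cross-multiplying, 8*102 = 816 < 1785 = 5*357, so 8/357 is smaller: the intermediate fraction 17/7 is closer to x than 5/2.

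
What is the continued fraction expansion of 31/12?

Run the Euclidean algorithm on 31 and 12; the successive quotients are the partial quotients a_0, a_1, ... (each step inverts the fractional part left over by the previous one):
  31 = 2*12 + 7, so a_0 = 2.
  12 = 1*7 + 5, so a_1 = 1.
  7 = 1*5 + 2, so a_2 = 1.
  5 = 2*2 + 1, so a_3 = 2.
  2 = 2*1 + 0, so a_4 = 2.
The remainder reaches 0 after 5 divisions, so the expansion has 5 partial quotients, read off in order.

[2; 1, 1, 2, 2]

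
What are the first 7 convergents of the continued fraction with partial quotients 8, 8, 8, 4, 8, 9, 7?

8/1, 65/8, 528/65, 2177/268, 17944/2209, 163673/20149, 1163655/143252

Using the convergent recurrence p_i = a_i*p_{i-1} + p_{i-2}, q_i = a_i*q_{i-1} + q_{i-2} with p_{-2}=0, p_{-1}=1, q_{-2}=1, q_{-1}=0:
  i=0: a_0=8, p_0 = 8*1 + 0 = 8, q_0 = 8*0 + 1 = 1.
  i=1: a_1=8, p_1 = 8*8 + 1 = 65, q_1 = 8*1 + 0 = 8.
  i=2: a_2=8, p_2 = 8*65 + 8 = 528, q_2 = 8*8 + 1 = 65.
  i=3: a_3=4, p_3 = 4*528 + 65 = 2177, q_3 = 4*65 + 8 = 268.
  i=4: a_4=8, p_4 = 8*2177 + 528 = 17944, q_4 = 8*268 + 65 = 2209.
  i=5: a_5=9, p_5 = 9*17944 + 2177 = 163673, q_5 = 9*2209 + 268 = 20149.
  i=6: a_6=7, p_6 = 7*163673 + 17944 = 1163655, q_6 = 7*20149 + 2209 = 143252.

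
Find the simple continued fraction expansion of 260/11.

[23; 1, 1, 1, 3]

Run the Euclidean algorithm on 260 and 11; the successive quotients are the partial quotients a_0, a_1, ... (each step inverts the fractional part left over by the previous one):
  260 = 23*11 + 7, so a_0 = 23.
  11 = 1*7 + 4, so a_1 = 1.
  7 = 1*4 + 3, so a_2 = 1.
  4 = 1*3 + 1, so a_3 = 1.
  3 = 3*1 + 0, so a_4 = 3.
The remainder reaches 0 after 5 divisions, so the expansion has 5 partial quotients, read off in order.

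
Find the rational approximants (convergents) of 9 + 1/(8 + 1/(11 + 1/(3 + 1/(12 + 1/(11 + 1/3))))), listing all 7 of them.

9/1, 73/8, 812/89, 2509/275, 30920/3389, 342629/37554, 1058807/116051

Using the convergent recurrence p_i = a_i*p_{i-1} + p_{i-2}, q_i = a_i*q_{i-1} + q_{i-2} with p_{-2}=0, p_{-1}=1, q_{-2}=1, q_{-1}=0:
  i=0: a_0=9, p_0 = 9*1 + 0 = 9, q_0 = 9*0 + 1 = 1.
  i=1: a_1=8, p_1 = 8*9 + 1 = 73, q_1 = 8*1 + 0 = 8.
  i=2: a_2=11, p_2 = 11*73 + 9 = 812, q_2 = 11*8 + 1 = 89.
  i=3: a_3=3, p_3 = 3*812 + 73 = 2509, q_3 = 3*89 + 8 = 275.
  i=4: a_4=12, p_4 = 12*2509 + 812 = 30920, q_4 = 12*275 + 89 = 3389.
  i=5: a_5=11, p_5 = 11*30920 + 2509 = 342629, q_5 = 11*3389 + 275 = 37554.
  i=6: a_6=3, p_6 = 3*342629 + 30920 = 1058807, q_6 = 3*37554 + 3389 = 116051.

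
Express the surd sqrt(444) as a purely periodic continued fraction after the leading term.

Write x_i = (sqrt(444) + m_i)/d_i with (m_0, d_0) = (0, 1). a_0 = floor(sqrt(444)) = 21, since 21^2 = 441 <= 444 < 484 = 22^2.
Iterate m_{i+1} = d_i*a_i - m_i, d_{i+1} = (444 - m_{i+1}^2)/d_i, a_{i+1} = floor((a_0 + m_{i+1})/d_{i+1}):
  m_1 = 1*21 - 0 = 21, d_1 = (444 - 21^2)/1 = 3/1 = 3, a_1 = floor((21 + 21)/3) = 14.
  m_2 = 3*14 - 21 = 21, d_2 = (444 - 21^2)/3 = 3/3 = 1, a_2 = floor((21 + 21)/1) = 42.
  m_3 = 1*42 - 21 = 21, d_3 = (444 - 21^2)/1 = 3/1 = 3: (m_3, d_3) = (m_1, d_1) = (21, 3), so from here the quotients repeat a_1, a_2; the period length is 2.
Hence the expansion of sqrt(444) is a_0 = 21 followed by the repeating block 14, 42 (period 2).

[21; (14, 42)]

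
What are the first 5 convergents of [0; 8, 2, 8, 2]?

Using the convergent recurrence p_i = a_i*p_{i-1} + p_{i-2}, q_i = a_i*q_{i-1} + q_{i-2} with p_{-2}=0, p_{-1}=1, q_{-2}=1, q_{-1}=0:
  i=0: a_0=0, p_0 = 0*1 + 0 = 0, q_0 = 0*0 + 1 = 1.
  i=1: a_1=8, p_1 = 8*0 + 1 = 1, q_1 = 8*1 + 0 = 8.
  i=2: a_2=2, p_2 = 2*1 + 0 = 2, q_2 = 2*8 + 1 = 17.
  i=3: a_3=8, p_3 = 8*2 + 1 = 17, q_3 = 8*17 + 8 = 144.
  i=4: a_4=2, p_4 = 2*17 + 2 = 36, q_4 = 2*144 + 17 = 305.

0/1, 1/8, 2/17, 17/144, 36/305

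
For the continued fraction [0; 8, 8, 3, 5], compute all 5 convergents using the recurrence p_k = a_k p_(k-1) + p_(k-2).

Using the convergent recurrence p_i = a_i*p_{i-1} + p_{i-2}, q_i = a_i*q_{i-1} + q_{i-2} with p_{-2}=0, p_{-1}=1, q_{-2}=1, q_{-1}=0:
  i=0: a_0=0, p_0 = 0*1 + 0 = 0, q_0 = 0*0 + 1 = 1.
  i=1: a_1=8, p_1 = 8*0 + 1 = 1, q_1 = 8*1 + 0 = 8.
  i=2: a_2=8, p_2 = 8*1 + 0 = 8, q_2 = 8*8 + 1 = 65.
  i=3: a_3=3, p_3 = 3*8 + 1 = 25, q_3 = 3*65 + 8 = 203.
  i=4: a_4=5, p_4 = 5*25 + 8 = 133, q_4 = 5*203 + 65 = 1080.

0/1, 1/8, 8/65, 25/203, 133/1080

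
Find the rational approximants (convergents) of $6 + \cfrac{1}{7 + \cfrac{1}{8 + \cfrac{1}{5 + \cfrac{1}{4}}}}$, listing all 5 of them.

6/1, 43/7, 350/57, 1793/292, 7522/1225

Using the convergent recurrence p_i = a_i*p_{i-1} + p_{i-2}, q_i = a_i*q_{i-1} + q_{i-2} with p_{-2}=0, p_{-1}=1, q_{-2}=1, q_{-1}=0:
  i=0: a_0=6, p_0 = 6*1 + 0 = 6, q_0 = 6*0 + 1 = 1.
  i=1: a_1=7, p_1 = 7*6 + 1 = 43, q_1 = 7*1 + 0 = 7.
  i=2: a_2=8, p_2 = 8*43 + 6 = 350, q_2 = 8*7 + 1 = 57.
  i=3: a_3=5, p_3 = 5*350 + 43 = 1793, q_3 = 5*57 + 7 = 292.
  i=4: a_4=4, p_4 = 4*1793 + 350 = 7522, q_4 = 4*292 + 57 = 1225.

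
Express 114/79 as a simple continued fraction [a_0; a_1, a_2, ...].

Run the Euclidean algorithm on 114 and 79; the successive quotients are the partial quotients a_0, a_1, ... (each step inverts the fractional part left over by the previous one):
  114 = 1*79 + 35, so a_0 = 1.
  79 = 2*35 + 9, so a_1 = 2.
  35 = 3*9 + 8, so a_2 = 3.
  9 = 1*8 + 1, so a_3 = 1.
  8 = 8*1 + 0, so a_4 = 8.
The remainder reaches 0 after 5 divisions, so the expansion has 5 partial quotients, read off in order.

[1; 2, 3, 1, 8]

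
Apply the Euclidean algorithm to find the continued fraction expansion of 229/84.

[2; 1, 2, 1, 1, 1, 7]

Run the Euclidean algorithm on 229 and 84; the successive quotients are the partial quotients a_0, a_1, ... (each step inverts the fractional part left over by the previous one):
  229 = 2*84 + 61, so a_0 = 2.
  84 = 1*61 + 23, so a_1 = 1.
  61 = 2*23 + 15, so a_2 = 2.
  23 = 1*15 + 8, so a_3 = 1.
  15 = 1*8 + 7, so a_4 = 1.
  8 = 1*7 + 1, so a_5 = 1.
  7 = 7*1 + 0, so a_6 = 7.
The remainder reaches 0 after 7 divisions, so the expansion has 7 partial quotients, read off in order.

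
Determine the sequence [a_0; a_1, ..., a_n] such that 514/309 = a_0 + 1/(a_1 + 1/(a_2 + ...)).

[1; 1, 1, 1, 33, 1, 2]

Run the Euclidean algorithm on 514 and 309; the successive quotients are the partial quotients a_0, a_1, ... (each step inverts the fractional part left over by the previous one):
  514 = 1*309 + 205, so a_0 = 1.
  309 = 1*205 + 104, so a_1 = 1.
  205 = 1*104 + 101, so a_2 = 1.
  104 = 1*101 + 3, so a_3 = 1.
  101 = 33*3 + 2, so a_4 = 33.
  3 = 1*2 + 1, so a_5 = 1.
  2 = 2*1 + 0, so a_6 = 2.
The remainder reaches 0 after 7 divisions, so the expansion has 7 partial quotients, read off in order.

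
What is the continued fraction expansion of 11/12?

[0; 1, 11]

Run the Euclidean algorithm on 11 and 12; the successive quotients are the partial quotients a_0, a_1, ... (each step inverts the fractional part left over by the previous one):
  11 = 0*12 + 11, so a_0 = 0.
  12 = 1*11 + 1, so a_1 = 1.
  11 = 11*1 + 0, so a_2 = 11.
The remainder reaches 0 after 3 divisions, so the expansion has 3 partial quotients, read off in order.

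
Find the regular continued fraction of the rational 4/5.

Run the Euclidean algorithm on 4 and 5; the successive quotients are the partial quotients a_0, a_1, ... (each step inverts the fractional part left over by the previous one):
  4 = 0*5 + 4, so a_0 = 0.
  5 = 1*4 + 1, so a_1 = 1.
  4 = 4*1 + 0, so a_2 = 4.
The remainder reaches 0 after 3 divisions, so the expansion has 3 partial quotients, read off in order.

[0; 1, 4]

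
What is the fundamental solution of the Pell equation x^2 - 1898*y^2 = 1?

(x, y) = (10662963, 244754)

First expand sqrt(1898) as a continued fraction. With x_i = (sqrt(1898) + m_i)/d_i and (m_0, d_0) = (0, 1): a_0 = floor(sqrt(1898)) = 43, since 43^2 = 1849 <= 1898 < 1936 = 44^2.
Iterate m_{i+1} = d_i*a_i - m_i, d_{i+1} = (1898 - m_{i+1}^2)/d_i, a_{i+1} = floor((a_0 + m_{i+1})/d_{i+1}):
  m_1 = 1*43 - 0 = 43, d_1 = (1898 - 43^2)/1 = 49/1 = 49, a_1 = floor((43 + 43)/49) = 1.
  m_2 = 49*1 - 43 = 6, d_2 = (1898 - 6^2)/49 = 1862/49 = 38, a_2 = floor((43 + 6)/38) = 1.
  m_3 = 38*1 - 6 = 32, d_3 = (1898 - 32^2)/38 = 874/38 = 23, a_3 = floor((43 + 32)/23) = 3.
  m_4 = 23*3 - 32 = 37, d_4 = (1898 - 37^2)/23 = 529/23 = 23, a_4 = floor((43 + 37)/23) = 3.
  m_5 = 23*3 - 37 = 32, d_5 = (1898 - 32^2)/23 = 874/23 = 38, a_5 = floor((43 + 32)/38) = 1.
  m_6 = 38*1 - 32 = 6, d_6 = (1898 - 6^2)/38 = 1862/38 = 49, a_6 = floor((43 + 6)/49) = 1.
  m_7 = 49*1 - 6 = 43, d_7 = (1898 - 43^2)/49 = 49/49 = 1, a_7 = floor((43 + 43)/1) = 86.
  m_8 = 1*86 - 43 = 43, d_8 = (1898 - 43^2)/1 = 49/1 = 49: (m_8, d_8) = (m_1, d_1) = (43, 49), so from here the quotients repeat a_1, ..., a_7; the period length is 7.
So sqrt(1898) = [43; (1, 1, 3, 3, 1, 1, 86)] with period length k = 7.
k is odd, so (p_{k-1}, q_{k-1}) only solves x^2 - 1898y^2 = -1 and the fundamental solution of x^2 - 1898y^2 = 1 is (p_{2k-1}, q_{2k-1}) = (p_13, q_13); compute convergents through index 13, running through the period twice.
Convergents (p_i = a_i*p_{i-1} + p_{i-2}, q_i = a_i*q_{i-1} + q_{i-2} with p_{-2}=0, p_{-1}=1, q_{-2}=1, q_{-1}=0):
  i=0: a_0=43, p_0 = 43*1 + 0 = 43, q_0 = 43*0 + 1 = 1.
  i=1: a_1=1, p_1 = 1*43 + 1 = 44, q_1 = 1*1 + 0 = 1.
  i=2: a_2=1, p_2 = 1*44 + 43 = 87, q_2 = 1*1 + 1 = 2.
  i=3: a_3=3, p_3 = 3*87 + 44 = 305, q_3 = 3*2 + 1 = 7.
  i=4: a_4=3, p_4 = 3*305 + 87 = 1002, q_4 = 3*7 + 2 = 23.
  i=5: a_5=1, p_5 = 1*1002 + 305 = 1307, q_5 = 1*23 + 7 = 30.
  i=6: a_6=1, p_6 = 1*1307 + 1002 = 2309, q_6 = 1*30 + 23 = 53.
  i=7: a_7=86, p_7 = 86*2309 + 1307 = 199881, q_7 = 86*53 + 30 = 4588.
  i=8: a_8=1, p_8 = 1*199881 + 2309 = 202190, q_8 = 1*4588 + 53 = 4641.
  i=9: a_9=1, p_9 = 1*202190 + 199881 = 402071, q_9 = 1*4641 + 4588 = 9229.
  i=10: a_10=3, p_10 = 3*402071 + 202190 = 1408403, q_10 = 3*9229 + 4641 = 32328.
  i=11: a_11=3, p_11 = 3*1408403 + 402071 = 4627280, q_11 = 3*32328 + 9229 = 106213.
  i=12: a_12=1, p_12 = 1*4627280 + 1408403 = 6035683, q_12 = 1*106213 + 32328 = 138541.
  i=13: a_13=1, p_13 = 1*6035683 + 4627280 = 10662963, q_13 = 1*138541 + 106213 = 244754.
Indeed p_6^2 - 1898*q_6^2 = 5331481 - 5331482 = -1, not +1.
Check: 10662963^2 - 1898*244754^2 = 113698779939369 - 113698779939368 = 1, so (x, y) = (10662963, 244754) solves the equation, and by the theorem it is the least positive solution.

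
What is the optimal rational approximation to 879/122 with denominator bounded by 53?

281/39

Expand x = 879/122 as a continued fraction with the Euclidean algorithm:
  879 = 7*122 + 25, so a_0 = 7.
  122 = 4*25 + 22, so a_1 = 4.
  25 = 1*22 + 3, so a_2 = 1.
  22 = 7*3 + 1, so a_3 = 7.
  3 = 3*1 + 0, so a_4 = 3.
so x = [7; 4, 1, 7, 3].
Convergents (p_i = a_i*p_{i-1} + p_{i-2}, q_i = a_i*q_{i-1} + q_{i-2} with p_{-2}=0, p_{-1}=1, q_{-2}=1, q_{-1}=0), until the denominator exceeds 53:
  i=0: a_0=7, p_0 = 7*1 + 0 = 7, q_0 = 7*0 + 1 = 1.
  i=1: a_1=4, p_1 = 4*7 + 1 = 29, q_1 = 4*1 + 0 = 4.
  i=2: a_2=1, p_2 = 1*29 + 7 = 36, q_2 = 1*4 + 1 = 5.
  i=3: a_3=7, p_3 = 7*36 + 29 = 281, q_3 = 7*5 + 4 = 39.
  i=4: a_4=3, p_4 = 3*281 + 36 = 879, q_4 = 3*39 + 5 = 122.
q_4 = 122 > 53, so the last convergent with denominator <= 53 is p_3/q_3 = 281/39.
The closest fraction with denominator <= 53 is either p_3/q_3 or the intermediate fraction (k*p_3 + p_2)/(k*q_3 + q_2) with the largest k >= 1 whose denominator stays <= 53; these approach x as k grows, and every other convergent or intermediate fraction in range is farther away.
Largest k: floor((53 - q_2)/q_3) = floor((53 - 5)/39) = 1.
That gives (1*281 + 36)/(1*39 + 5) = 317/44.
Compare the errors: |x - 281/39| = |879*39 - 281*122|/(122*39) = 1/4758, and |x - 317/44| = |879*44 - 317*122|/(122*44) = 2/5368.
Cross-multiplying, 1*5368 = 5368 < 9516 = 2*4758, so 1/4758 is smaller: the convergent 281/39 is closer to x than 317/44.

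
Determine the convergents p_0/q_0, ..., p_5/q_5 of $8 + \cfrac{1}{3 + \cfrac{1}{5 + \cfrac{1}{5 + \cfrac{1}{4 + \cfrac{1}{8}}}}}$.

8/1, 25/3, 133/16, 690/83, 2893/348, 23834/2867

Using the convergent recurrence p_i = a_i*p_{i-1} + p_{i-2}, q_i = a_i*q_{i-1} + q_{i-2} with p_{-2}=0, p_{-1}=1, q_{-2}=1, q_{-1}=0:
  i=0: a_0=8, p_0 = 8*1 + 0 = 8, q_0 = 8*0 + 1 = 1.
  i=1: a_1=3, p_1 = 3*8 + 1 = 25, q_1 = 3*1 + 0 = 3.
  i=2: a_2=5, p_2 = 5*25 + 8 = 133, q_2 = 5*3 + 1 = 16.
  i=3: a_3=5, p_3 = 5*133 + 25 = 690, q_3 = 5*16 + 3 = 83.
  i=4: a_4=4, p_4 = 4*690 + 133 = 2893, q_4 = 4*83 + 16 = 348.
  i=5: a_5=8, p_5 = 8*2893 + 690 = 23834, q_5 = 8*348 + 83 = 2867.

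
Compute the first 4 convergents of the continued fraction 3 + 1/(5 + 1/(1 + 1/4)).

3/1, 16/5, 19/6, 92/29

Using the convergent recurrence p_i = a_i*p_{i-1} + p_{i-2}, q_i = a_i*q_{i-1} + q_{i-2} with p_{-2}=0, p_{-1}=1, q_{-2}=1, q_{-1}=0:
  i=0: a_0=3, p_0 = 3*1 + 0 = 3, q_0 = 3*0 + 1 = 1.
  i=1: a_1=5, p_1 = 5*3 + 1 = 16, q_1 = 5*1 + 0 = 5.
  i=2: a_2=1, p_2 = 1*16 + 3 = 19, q_2 = 1*5 + 1 = 6.
  i=3: a_3=4, p_3 = 4*19 + 16 = 92, q_3 = 4*6 + 5 = 29.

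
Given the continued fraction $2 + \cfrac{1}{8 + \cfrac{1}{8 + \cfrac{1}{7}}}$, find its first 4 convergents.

Using the convergent recurrence p_i = a_i*p_{i-1} + p_{i-2}, q_i = a_i*q_{i-1} + q_{i-2} with p_{-2}=0, p_{-1}=1, q_{-2}=1, q_{-1}=0:
  i=0: a_0=2, p_0 = 2*1 + 0 = 2, q_0 = 2*0 + 1 = 1.
  i=1: a_1=8, p_1 = 8*2 + 1 = 17, q_1 = 8*1 + 0 = 8.
  i=2: a_2=8, p_2 = 8*17 + 2 = 138, q_2 = 8*8 + 1 = 65.
  i=3: a_3=7, p_3 = 7*138 + 17 = 983, q_3 = 7*65 + 8 = 463.

2/1, 17/8, 138/65, 983/463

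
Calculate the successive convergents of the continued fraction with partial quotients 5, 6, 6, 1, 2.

Using the convergent recurrence p_i = a_i*p_{i-1} + p_{i-2}, q_i = a_i*q_{i-1} + q_{i-2} with p_{-2}=0, p_{-1}=1, q_{-2}=1, q_{-1}=0:
  i=0: a_0=5, p_0 = 5*1 + 0 = 5, q_0 = 5*0 + 1 = 1.
  i=1: a_1=6, p_1 = 6*5 + 1 = 31, q_1 = 6*1 + 0 = 6.
  i=2: a_2=6, p_2 = 6*31 + 5 = 191, q_2 = 6*6 + 1 = 37.
  i=3: a_3=1, p_3 = 1*191 + 31 = 222, q_3 = 1*37 + 6 = 43.
  i=4: a_4=2, p_4 = 2*222 + 191 = 635, q_4 = 2*43 + 37 = 123.

5/1, 31/6, 191/37, 222/43, 635/123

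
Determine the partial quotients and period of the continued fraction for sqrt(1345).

Write x_i = (sqrt(1345) + m_i)/d_i with (m_0, d_0) = (0, 1). a_0 = floor(sqrt(1345)) = 36, since 36^2 = 1296 <= 1345 < 1369 = 37^2.
Iterate m_{i+1} = d_i*a_i - m_i, d_{i+1} = (1345 - m_{i+1}^2)/d_i, a_{i+1} = floor((a_0 + m_{i+1})/d_{i+1}):
  m_1 = 1*36 - 0 = 36, d_1 = (1345 - 36^2)/1 = 49/1 = 49, a_1 = floor((36 + 36)/49) = 1.
  m_2 = 49*1 - 36 = 13, d_2 = (1345 - 13^2)/49 = 1176/49 = 24, a_2 = floor((36 + 13)/24) = 2.
  m_3 = 24*2 - 13 = 35, d_3 = (1345 - 35^2)/24 = 120/24 = 5, a_3 = floor((36 + 35)/5) = 14.
  m_4 = 5*14 - 35 = 35, d_4 = (1345 - 35^2)/5 = 120/5 = 24, a_4 = floor((36 + 35)/24) = 2.
  m_5 = 24*2 - 35 = 13, d_5 = (1345 - 13^2)/24 = 1176/24 = 49, a_5 = floor((36 + 13)/49) = 1.
  m_6 = 49*1 - 13 = 36, d_6 = (1345 - 36^2)/49 = 49/49 = 1, a_6 = floor((36 + 36)/1) = 72.
  m_7 = 1*72 - 36 = 36, d_7 = (1345 - 36^2)/1 = 49/1 = 49: (m_7, d_7) = (m_1, d_1) = (36, 49), so from here the quotients repeat a_1, ..., a_6; the period length is 6.
Hence the expansion of sqrt(1345) is a_0 = 36 followed by the repeating block 1, 2, 14, 2, 1, 72 (period 6).

[36; (1, 2, 14, 2, 1, 72)]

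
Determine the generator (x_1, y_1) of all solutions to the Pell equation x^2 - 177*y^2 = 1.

(x, y) = (62423, 4692)

First expand sqrt(177) as a continued fraction. With x_i = (sqrt(177) + m_i)/d_i and (m_0, d_0) = (0, 1): a_0 = floor(sqrt(177)) = 13, since 13^2 = 169 <= 177 < 196 = 14^2.
Iterate m_{i+1} = d_i*a_i - m_i, d_{i+1} = (177 - m_{i+1}^2)/d_i, a_{i+1} = floor((a_0 + m_{i+1})/d_{i+1}):
  m_1 = 1*13 - 0 = 13, d_1 = (177 - 13^2)/1 = 8/1 = 8, a_1 = floor((13 + 13)/8) = 3.
  m_2 = 8*3 - 13 = 11, d_2 = (177 - 11^2)/8 = 56/8 = 7, a_2 = floor((13 + 11)/7) = 3.
  m_3 = 7*3 - 11 = 10, d_3 = (177 - 10^2)/7 = 77/7 = 11, a_3 = floor((13 + 10)/11) = 2.
  m_4 = 11*2 - 10 = 12, d_4 = (177 - 12^2)/11 = 33/11 = 3, a_4 = floor((13 + 12)/3) = 8.
  m_5 = 3*8 - 12 = 12, d_5 = (177 - 12^2)/3 = 33/3 = 11, a_5 = floor((13 + 12)/11) = 2.
  m_6 = 11*2 - 12 = 10, d_6 = (177 - 10^2)/11 = 77/11 = 7, a_6 = floor((13 + 10)/7) = 3.
  m_7 = 7*3 - 10 = 11, d_7 = (177 - 11^2)/7 = 56/7 = 8, a_7 = floor((13 + 11)/8) = 3.
  m_8 = 8*3 - 11 = 13, d_8 = (177 - 13^2)/8 = 8/8 = 1, a_8 = floor((13 + 13)/1) = 26.
  m_9 = 1*26 - 13 = 13, d_9 = (177 - 13^2)/1 = 8/1 = 8: (m_9, d_9) = (m_1, d_1) = (13, 8), so from here the quotients repeat a_1, ..., a_8; the period length is 8.
So sqrt(177) = [13; (3, 3, 2, 8, 2, 3, 3, 26)] with period length k = 8.
k is even, so the fundamental solution of x^2 - 177y^2 = 1 is (p_{k-1}, q_{k-1}) = (p_7, q_7); compute convergents through index 7.
Convergents (p_i = a_i*p_{i-1} + p_{i-2}, q_i = a_i*q_{i-1} + q_{i-2} with p_{-2}=0, p_{-1}=1, q_{-2}=1, q_{-1}=0):
  i=0: a_0=13, p_0 = 13*1 + 0 = 13, q_0 = 13*0 + 1 = 1.
  i=1: a_1=3, p_1 = 3*13 + 1 = 40, q_1 = 3*1 + 0 = 3.
  i=2: a_2=3, p_2 = 3*40 + 13 = 133, q_2 = 3*3 + 1 = 10.
  i=3: a_3=2, p_3 = 2*133 + 40 = 306, q_3 = 2*10 + 3 = 23.
  i=4: a_4=8, p_4 = 8*306 + 133 = 2581, q_4 = 8*23 + 10 = 194.
  i=5: a_5=2, p_5 = 2*2581 + 306 = 5468, q_5 = 2*194 + 23 = 411.
  i=6: a_6=3, p_6 = 3*5468 + 2581 = 18985, q_6 = 3*411 + 194 = 1427.
  i=7: a_7=3, p_7 = 3*18985 + 5468 = 62423, q_7 = 3*1427 + 411 = 4692.
Check: 62423^2 - 177*4692^2 = 3896630929 - 3896630928 = 1, so (x, y) = (62423, 4692) solves the equation, and by the theorem it is the least positive solution.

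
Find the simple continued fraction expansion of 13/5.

[2; 1, 1, 2]

Run the Euclidean algorithm on 13 and 5; the successive quotients are the partial quotients a_0, a_1, ... (each step inverts the fractional part left over by the previous one):
  13 = 2*5 + 3, so a_0 = 2.
  5 = 1*3 + 2, so a_1 = 1.
  3 = 1*2 + 1, so a_2 = 1.
  2 = 2*1 + 0, so a_3 = 2.
The remainder reaches 0 after 4 divisions, so the expansion has 4 partial quotients, read off in order.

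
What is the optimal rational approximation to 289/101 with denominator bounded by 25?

Expand x = 289/101 as a continued fraction with the Euclidean algorithm:
  289 = 2*101 + 87, so a_0 = 2.
  101 = 1*87 + 14, so a_1 = 1.
  87 = 6*14 + 3, so a_2 = 6.
  14 = 4*3 + 2, so a_3 = 4.
  3 = 1*2 + 1, so a_4 = 1.
  2 = 2*1 + 0, so a_5 = 2.
so x = [2; 1, 6, 4, 1, 2].
Convergents (p_i = a_i*p_{i-1} + p_{i-2}, q_i = a_i*q_{i-1} + q_{i-2} with p_{-2}=0, p_{-1}=1, q_{-2}=1, q_{-1}=0), until the denominator exceeds 25:
  i=0: a_0=2, p_0 = 2*1 + 0 = 2, q_0 = 2*0 + 1 = 1.
  i=1: a_1=1, p_1 = 1*2 + 1 = 3, q_1 = 1*1 + 0 = 1.
  i=2: a_2=6, p_2 = 6*3 + 2 = 20, q_2 = 6*1 + 1 = 7.
  i=3: a_3=4, p_3 = 4*20 + 3 = 83, q_3 = 4*7 + 1 = 29.
q_3 = 29 > 25, so the last convergent with denominator <= 25 is p_2/q_2 = 20/7.
The closest fraction with denominator <= 25 is either p_2/q_2 or the intermediate fraction (k*p_2 + p_1)/(k*q_2 + q_1) with the largest k >= 1 whose denominator stays <= 25; these approach x as k grows, and every other convergent or intermediate fraction in range is farther away.
Largest k: floor((25 - q_1)/q_2) = floor((25 - 1)/7) = 3.
That gives (3*20 + 3)/(3*7 + 1) = 63/22.
Compare the errors: |x - 20/7| = |289*7 - 20*101|/(101*7) = 3/707, and |x - 63/22| = |289*22 - 63*101|/(101*22) = 5/2222.
Cross-multiplying, 5*707 = 3535 < 6666 = 3*2222, so 5/2222 is smaller: the intermediate fraction 63/22 is closer to x than 20/7.

63/22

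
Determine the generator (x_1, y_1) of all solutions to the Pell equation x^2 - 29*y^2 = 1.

(x, y) = (9801, 1820)

First expand sqrt(29) as a continued fraction. With x_i = (sqrt(29) + m_i)/d_i and (m_0, d_0) = (0, 1): a_0 = floor(sqrt(29)) = 5, since 5^2 = 25 <= 29 < 36 = 6^2.
Iterate m_{i+1} = d_i*a_i - m_i, d_{i+1} = (29 - m_{i+1}^2)/d_i, a_{i+1} = floor((a_0 + m_{i+1})/d_{i+1}):
  m_1 = 1*5 - 0 = 5, d_1 = (29 - 5^2)/1 = 4/1 = 4, a_1 = floor((5 + 5)/4) = 2.
  m_2 = 4*2 - 5 = 3, d_2 = (29 - 3^2)/4 = 20/4 = 5, a_2 = floor((5 + 3)/5) = 1.
  m_3 = 5*1 - 3 = 2, d_3 = (29 - 2^2)/5 = 25/5 = 5, a_3 = floor((5 + 2)/5) = 1.
  m_4 = 5*1 - 2 = 3, d_4 = (29 - 3^2)/5 = 20/5 = 4, a_4 = floor((5 + 3)/4) = 2.
  m_5 = 4*2 - 3 = 5, d_5 = (29 - 5^2)/4 = 4/4 = 1, a_5 = floor((5 + 5)/1) = 10.
  m_6 = 1*10 - 5 = 5, d_6 = (29 - 5^2)/1 = 4/1 = 4: (m_6, d_6) = (m_1, d_1) = (5, 4), so from here the quotients repeat a_1, ..., a_5; the period length is 5.
So sqrt(29) = [5; (2, 1, 1, 2, 10)] with period length k = 5.
k is odd, so (p_{k-1}, q_{k-1}) only solves x^2 - 29y^2 = -1 and the fundamental solution of x^2 - 29y^2 = 1 is (p_{2k-1}, q_{2k-1}) = (p_9, q_9); compute convergents through index 9, running through the period twice.
Convergents (p_i = a_i*p_{i-1} + p_{i-2}, q_i = a_i*q_{i-1} + q_{i-2} with p_{-2}=0, p_{-1}=1, q_{-2}=1, q_{-1}=0):
  i=0: a_0=5, p_0 = 5*1 + 0 = 5, q_0 = 5*0 + 1 = 1.
  i=1: a_1=2, p_1 = 2*5 + 1 = 11, q_1 = 2*1 + 0 = 2.
  i=2: a_2=1, p_2 = 1*11 + 5 = 16, q_2 = 1*2 + 1 = 3.
  i=3: a_3=1, p_3 = 1*16 + 11 = 27, q_3 = 1*3 + 2 = 5.
  i=4: a_4=2, p_4 = 2*27 + 16 = 70, q_4 = 2*5 + 3 = 13.
  i=5: a_5=10, p_5 = 10*70 + 27 = 727, q_5 = 10*13 + 5 = 135.
  i=6: a_6=2, p_6 = 2*727 + 70 = 1524, q_6 = 2*135 + 13 = 283.
  i=7: a_7=1, p_7 = 1*1524 + 727 = 2251, q_7 = 1*283 + 135 = 418.
  i=8: a_8=1, p_8 = 1*2251 + 1524 = 3775, q_8 = 1*418 + 283 = 701.
  i=9: a_9=2, p_9 = 2*3775 + 2251 = 9801, q_9 = 2*701 + 418 = 1820.
Indeed p_4^2 - 29*q_4^2 = 4900 - 4901 = -1, not +1.
Check: 9801^2 - 29*1820^2 = 96059601 - 96059600 = 1, so (x, y) = (9801, 1820) solves the equation, and by the theorem it is the least positive solution.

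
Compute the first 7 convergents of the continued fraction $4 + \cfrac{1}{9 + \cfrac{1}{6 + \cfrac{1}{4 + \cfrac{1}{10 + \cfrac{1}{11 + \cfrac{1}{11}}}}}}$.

4/1, 37/9, 226/55, 941/229, 9636/2345, 106937/26024, 1185943/288609

Using the convergent recurrence p_i = a_i*p_{i-1} + p_{i-2}, q_i = a_i*q_{i-1} + q_{i-2} with p_{-2}=0, p_{-1}=1, q_{-2}=1, q_{-1}=0:
  i=0: a_0=4, p_0 = 4*1 + 0 = 4, q_0 = 4*0 + 1 = 1.
  i=1: a_1=9, p_1 = 9*4 + 1 = 37, q_1 = 9*1 + 0 = 9.
  i=2: a_2=6, p_2 = 6*37 + 4 = 226, q_2 = 6*9 + 1 = 55.
  i=3: a_3=4, p_3 = 4*226 + 37 = 941, q_3 = 4*55 + 9 = 229.
  i=4: a_4=10, p_4 = 10*941 + 226 = 9636, q_4 = 10*229 + 55 = 2345.
  i=5: a_5=11, p_5 = 11*9636 + 941 = 106937, q_5 = 11*2345 + 229 = 26024.
  i=6: a_6=11, p_6 = 11*106937 + 9636 = 1185943, q_6 = 11*26024 + 2345 = 288609.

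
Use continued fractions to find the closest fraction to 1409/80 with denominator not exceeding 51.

Expand x = 1409/80 as a continued fraction with the Euclidean algorithm:
  1409 = 17*80 + 49, so a_0 = 17.
  80 = 1*49 + 31, so a_1 = 1.
  49 = 1*31 + 18, so a_2 = 1.
  31 = 1*18 + 13, so a_3 = 1.
  18 = 1*13 + 5, so a_4 = 1.
  13 = 2*5 + 3, so a_5 = 2.
  5 = 1*3 + 2, so a_6 = 1.
  3 = 1*2 + 1, so a_7 = 1.
  2 = 2*1 + 0, so a_8 = 2.
so x = [17; 1, 1, 1, 1, 2, 1, 1, 2].
Convergents (p_i = a_i*p_{i-1} + p_{i-2}, q_i = a_i*q_{i-1} + q_{i-2} with p_{-2}=0, p_{-1}=1, q_{-2}=1, q_{-1}=0), until the denominator exceeds 51:
  i=0: a_0=17, p_0 = 17*1 + 0 = 17, q_0 = 17*0 + 1 = 1.
  i=1: a_1=1, p_1 = 1*17 + 1 = 18, q_1 = 1*1 + 0 = 1.
  i=2: a_2=1, p_2 = 1*18 + 17 = 35, q_2 = 1*1 + 1 = 2.
  i=3: a_3=1, p_3 = 1*35 + 18 = 53, q_3 = 1*2 + 1 = 3.
  i=4: a_4=1, p_4 = 1*53 + 35 = 88, q_4 = 1*3 + 2 = 5.
  i=5: a_5=2, p_5 = 2*88 + 53 = 229, q_5 = 2*5 + 3 = 13.
  i=6: a_6=1, p_6 = 1*229 + 88 = 317, q_6 = 1*13 + 5 = 18.
  i=7: a_7=1, p_7 = 1*317 + 229 = 546, q_7 = 1*18 + 13 = 31.
  i=8: a_8=2, p_8 = 2*546 + 317 = 1409, q_8 = 2*31 + 18 = 80.
q_8 = 80 > 51, so the last convergent with denominator <= 51 is p_7/q_7 = 546/31.
The closest fraction with denominator <= 51 is either p_7/q_7 or the intermediate fraction (k*p_7 + p_6)/(k*q_7 + q_6) with the largest k >= 1 whose denominator stays <= 51; these approach x as k grows, and every other convergent or intermediate fraction in range is farther away.
Largest k: floor((51 - q_6)/q_7) = floor((51 - 18)/31) = 1.
That gives (1*546 + 317)/(1*31 + 18) = 863/49.
Compare the errors: |x - 546/31| = |1409*31 - 546*80|/(80*31) = 1/2480, and |x - 863/49| = |1409*49 - 863*80|/(80*49) = 1/3920.
Cross-multiplying, 1*2480 = 2480 < 3920 = 1*3920, so 1/3920 is smaller: the intermediate fraction 863/49 is closer to x than 546/31.

863/49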